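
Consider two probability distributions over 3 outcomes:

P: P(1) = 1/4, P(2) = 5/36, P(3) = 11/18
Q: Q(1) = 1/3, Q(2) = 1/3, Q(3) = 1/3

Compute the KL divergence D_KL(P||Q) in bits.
0.2552 bits

D_KL(P||Q) = Σ P(x) log₂(P(x)/Q(x))

Computing term by term:
  P(1)·log₂(P(1)/Q(1)) = (1/4)·log₂((1/4)/(1/3)) = -0.10376
  P(2)·log₂(P(2)/Q(2)) = (5/36)·log₂((5/36)/(1/3)) = -0.17542
  P(3)·log₂(P(3)/Q(3)) = (11/18)·log₂((11/18)/(1/3)) = 0.53440

D_KL(P||Q) = -0.10376 - 0.17542 + 0.53440 = 0.25522 ≈ 0.2552 bits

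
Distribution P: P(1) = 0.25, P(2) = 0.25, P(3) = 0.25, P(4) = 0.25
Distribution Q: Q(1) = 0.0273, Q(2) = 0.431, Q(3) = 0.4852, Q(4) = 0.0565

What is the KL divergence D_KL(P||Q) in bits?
0.8995 bits

D_KL(P||Q) = Σ P(x) log₂(P(x)/Q(x))

Computing term by term:
  P(1)·log₂(P(1)/Q(1)) = 0.25·log₂(0.25/0.0273) = 0.79874
  P(2)·log₂(P(2)/Q(2)) = 0.25·log₂(0.25/0.431) = -0.19644
  P(3)·log₂(P(3)/Q(3)) = 0.25·log₂(0.25/0.4852) = -0.23916
  P(4)·log₂(P(4)/Q(4)) = 0.25·log₂(0.25/0.0565) = 0.53640

D_KL(P||Q) = 0.79874 - 0.19644 - 0.23916 + 0.53640 = 0.89954 ≈ 0.8995 bits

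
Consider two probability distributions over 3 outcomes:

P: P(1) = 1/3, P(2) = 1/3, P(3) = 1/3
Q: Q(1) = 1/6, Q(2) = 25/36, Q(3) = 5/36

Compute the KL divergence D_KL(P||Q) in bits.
0.4014 bits

D_KL(P||Q) = Σ P(x) log₂(P(x)/Q(x))

Computing term by term:
  P(1)·log₂(P(1)/Q(1)) = (1/3)·log₂((1/3)/(1/6)) = 0.33333
  P(2)·log₂(P(2)/Q(2)) = (1/3)·log₂((1/3)/(25/36)) = -0.35296
  P(3)·log₂(P(3)/Q(3)) = (1/3)·log₂((1/3)/(5/36)) = 0.42101

D_KL(P||Q) = 0.33333 - 0.35296 + 0.42101 = 0.40138 ≈ 0.4014 bits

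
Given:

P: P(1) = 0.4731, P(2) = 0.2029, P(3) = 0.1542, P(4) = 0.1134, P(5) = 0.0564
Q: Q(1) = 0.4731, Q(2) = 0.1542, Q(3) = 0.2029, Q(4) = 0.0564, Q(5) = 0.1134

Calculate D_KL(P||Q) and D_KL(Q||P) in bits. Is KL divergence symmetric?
D_KL(P||Q) = 0.0767 bits, D_KL(Q||P) = 0.0767 bits. The two values coincide for this particular pair, but no — KL divergence is not symmetric in general.

D_KL(P||Q) = Σ P(x) log₂(P(x)/Q(x))

Computing term by term:
  P(1)·log₂(P(1)/Q(1)) = 0.4731·log₂(0.4731/0.4731) = 0.00000
  P(2)·log₂(P(2)/Q(2)) = 0.2029·log₂(0.2029/0.1542) = 0.08034
  P(3)·log₂(P(3)/Q(3)) = 0.1542·log₂(0.1542/0.2029) = -0.06106
  P(4)·log₂(P(4)/Q(4)) = 0.1134·log₂(0.1134/0.0564) = 0.11427
  P(5)·log₂(P(5)/Q(5)) = 0.0564·log₂(0.0564/0.1134) = -0.05683

D_KL(P||Q) = 0.00000 + 0.08034 - 0.06106 + 0.11427 - 0.05683 = 0.07672 ≈ 0.0767 bits

D_KL(Q||P) = Σ Q(x) log₂(Q(x)/P(x))

Computing term by term:
  Q(1)·log₂(Q(1)/P(1)) = 0.4731·log₂(0.4731/0.4731) = 0.00000
  Q(2)·log₂(Q(2)/P(2)) = 0.1542·log₂(0.1542/0.2029) = -0.06106
  Q(3)·log₂(Q(3)/P(3)) = 0.2029·log₂(0.2029/0.1542) = 0.08034
  Q(4)·log₂(Q(4)/P(4)) = 0.0564·log₂(0.0564/0.1134) = -0.05683
  Q(5)·log₂(Q(5)/P(5)) = 0.1134·log₂(0.1134/0.0564) = 0.11427

D_KL(Q||P) = 0.00000 - 0.06106 + 0.08034 - 0.05683 + 0.11427 = 0.07672 ≈ 0.0767 bits

These ARE equal here. Q is P with outcomes relabeled (Q(2) = P(3), Q(3) = P(2), Q(4) = P(5), Q(5) = P(4)) by a relabeling that is its own inverse, so the two sums contain exactly the same terms in a different order. This is a special case — KL divergence is not symmetric in general: D_KL(P||Q) ≠ D_KL(Q||P) for most P, Q.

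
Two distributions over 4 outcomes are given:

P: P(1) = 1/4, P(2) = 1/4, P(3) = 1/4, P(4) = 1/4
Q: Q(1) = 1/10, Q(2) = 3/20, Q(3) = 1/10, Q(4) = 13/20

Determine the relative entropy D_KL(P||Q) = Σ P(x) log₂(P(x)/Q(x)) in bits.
0.5006 bits

D_KL(P||Q) = Σ P(x) log₂(P(x)/Q(x))

Computing term by term:
  P(1)·log₂(P(1)/Q(1)) = (1/4)·log₂((1/4)/(1/10)) = 0.33048
  P(2)·log₂(P(2)/Q(2)) = (1/4)·log₂((1/4)/(3/20)) = 0.18424
  P(3)·log₂(P(3)/Q(3)) = (1/4)·log₂((1/4)/(1/10)) = 0.33048
  P(4)·log₂(P(4)/Q(4)) = (1/4)·log₂((1/4)/(13/20)) = -0.34463

D_KL(P||Q) = 0.33048 + 0.18424 + 0.33048 - 0.34463 = 0.50057 ≈ 0.5006 bits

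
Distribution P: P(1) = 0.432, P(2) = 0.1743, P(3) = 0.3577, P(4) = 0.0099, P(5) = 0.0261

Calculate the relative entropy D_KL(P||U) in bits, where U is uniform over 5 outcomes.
0.6258 bits

U(i) = 1/5 for all i

D_KL(P||U) = Σ P(x) log₂(P(x) / (1/5))
           = Σ P(x) log₂(P(x)) + log₂(5)
           = log₂(5) - H(P)

H(P) = -Σ P(x) log₂(P(x)):
  -P(1)·log₂(P(1)) = -(0.432)·log₂(0.432) = 0.52311
  -P(2)·log₂(P(2)) = -(0.1743)·log₂(0.1743) = 0.43930
  -P(3)·log₂(P(3)) = -(0.3577)·log₂(0.3577) = 0.53053
  -P(4)·log₂(P(4)) = -(0.0099)·log₂(0.0099) = 0.06592
  -P(5)·log₂(P(5)) = -(0.0261)·log₂(0.0261) = 0.13728
H(P) = 0.52311 + 0.43930 + 0.53053 + 0.06592 + 0.13728 = 1.69614 bits

log₂(5) = 2.32193 bits

D_KL(P||U) = 2.32193 - 1.69614 = 0.62579 ≈ 0.6258 bits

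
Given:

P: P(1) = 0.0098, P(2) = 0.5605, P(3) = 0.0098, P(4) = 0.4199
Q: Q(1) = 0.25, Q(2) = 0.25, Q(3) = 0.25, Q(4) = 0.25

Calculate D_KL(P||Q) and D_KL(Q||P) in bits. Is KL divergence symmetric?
D_KL(P||Q) = 0.8754 bits, D_KL(Q||P) = 1.8583 bits. No, KL divergence is not symmetric.

D_KL(P||Q) = Σ P(x) log₂(P(x)/Q(x))

Computing term by term:
  P(1)·log₂(P(1)/Q(1)) = 0.0098·log₂(0.0098/0.25) = -0.04580
  P(2)·log₂(P(2)/Q(2)) = 0.5605·log₂(0.5605/0.25) = 0.65286
  P(3)·log₂(P(3)/Q(3)) = 0.0098·log₂(0.0098/0.25) = -0.04580
  P(4)·log₂(P(4)/Q(4)) = 0.4199·log₂(0.4199/0.25) = 0.31413

D_KL(P||Q) = -0.04580 + 0.65286 - 0.04580 + 0.31413 = 0.87539 ≈ 0.8754 bits

D_KL(Q||P) = Σ Q(x) log₂(Q(x)/P(x))

Computing term by term:
  Q(1)·log₂(Q(1)/P(1)) = 0.25·log₂(0.25/0.0098) = 1.16825
  Q(2)·log₂(Q(2)/P(2)) = 0.25·log₂(0.25/0.5605) = -0.29120
  Q(3)·log₂(Q(3)/P(3)) = 0.25·log₂(0.25/0.0098) = 1.16825
  Q(4)·log₂(Q(4)/P(4)) = 0.25·log₂(0.25/0.4199) = -0.18703

D_KL(Q||P) = 1.16825 - 0.29120 + 1.16825 - 0.18703 = 1.85827 ≈ 1.8583 bits

These are NOT equal (difference: 0.9829 bits). KL divergence is asymmetric: D_KL(P||Q) ≠ D_KL(Q||P) in general.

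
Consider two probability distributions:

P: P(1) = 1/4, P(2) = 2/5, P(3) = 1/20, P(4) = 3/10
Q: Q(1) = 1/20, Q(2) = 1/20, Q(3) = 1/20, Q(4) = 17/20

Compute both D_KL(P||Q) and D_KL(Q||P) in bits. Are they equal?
D_KL(P||Q) = 1.3297 bits, D_KL(Q||P) = 1.0110 bits. No, they are not equal.

D_KL(P||Q) = Σ P(x) log₂(P(x)/Q(x))

Computing term by term:
  P(1)·log₂(P(1)/Q(1)) = (1/4)·log₂((1/4)/(1/20)) = 0.58048
  P(2)·log₂(P(2)/Q(2)) = (2/5)·log₂((2/5)/(1/20)) = 1.20000
  P(3)·log₂(P(3)/Q(3)) = (1/20)·log₂((1/20)/(1/20)) = 0.00000
  P(4)·log₂(P(4)/Q(4)) = (3/10)·log₂((3/10)/(17/20)) = -0.45075

D_KL(P||Q) = 0.58048 + 1.20000 + 0.00000 - 0.45075 = 1.32973 ≈ 1.3297 bits

D_KL(Q||P) = Σ Q(x) log₂(Q(x)/P(x))

Computing term by term:
  Q(1)·log₂(Q(1)/P(1)) = (1/20)·log₂((1/20)/(1/4)) = -0.11610
  Q(2)·log₂(Q(2)/P(2)) = (1/20)·log₂((1/20)/(2/5)) = -0.15000
  Q(3)·log₂(Q(3)/P(3)) = (1/20)·log₂((1/20)/(1/20)) = 0.00000
  Q(4)·log₂(Q(4)/P(4)) = (17/20)·log₂((17/20)/(3/10)) = 1.27713

D_KL(Q||P) = -0.11610 - 0.15000 + 0.00000 + 1.27713 = 1.01103 ≈ 1.0110 bits

These are NOT equal (difference: 0.3187 bits). KL divergence is asymmetric: D_KL(P||Q) ≠ D_KL(Q||P) in general.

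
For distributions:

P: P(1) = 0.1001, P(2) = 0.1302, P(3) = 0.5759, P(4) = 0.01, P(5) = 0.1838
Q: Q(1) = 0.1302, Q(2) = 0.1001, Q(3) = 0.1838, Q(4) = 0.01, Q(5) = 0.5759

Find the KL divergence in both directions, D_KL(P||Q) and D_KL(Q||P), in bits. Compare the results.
D_KL(P||Q) = 0.6575 bits, D_KL(Q||P) = 0.6575 bits. The two directions give exactly the same value for this pair.

D_KL(P||Q) = Σ P(x) log₂(P(x)/Q(x))

Computing term by term:
  P(1)·log₂(P(1)/Q(1)) = 0.1001·log₂(0.1001/0.1302) = -0.03797
  P(2)·log₂(P(2)/Q(2)) = 0.1302·log₂(0.1302/0.1001) = 0.04938
  P(3)·log₂(P(3)/Q(3)) = 0.5759·log₂(0.5759/0.1838) = 0.94890
  P(4)·log₂(P(4)/Q(4)) = 0.01·log₂(0.01/0.01) = 0.00000
  P(5)·log₂(P(5)/Q(5)) = 0.1838·log₂(0.1838/0.5759) = -0.30284

D_KL(P||Q) = -0.03797 + 0.04938 + 0.94890 + 0.00000 - 0.30284 = 0.65747 ≈ 0.6575 bits

D_KL(Q||P) = Σ Q(x) log₂(Q(x)/P(x))

Computing term by term:
  Q(1)·log₂(Q(1)/P(1)) = 0.1302·log₂(0.1302/0.1001) = 0.04938
  Q(2)·log₂(Q(2)/P(2)) = 0.1001·log₂(0.1001/0.1302) = -0.03797
  Q(3)·log₂(Q(3)/P(3)) = 0.1838·log₂(0.1838/0.5759) = -0.30284
  Q(4)·log₂(Q(4)/P(4)) = 0.01·log₂(0.01/0.01) = 0.00000
  Q(5)·log₂(Q(5)/P(5)) = 0.5759·log₂(0.5759/0.1838) = 0.94890

D_KL(Q||P) = 0.04938 - 0.03797 - 0.30284 + 0.00000 + 0.94890 = 0.65747 ≈ 0.6575 bits

These ARE equal here. Q is P with outcomes relabeled (Q(1) = P(2), Q(2) = P(1), Q(3) = P(5), Q(5) = P(3)) by a relabeling that is its own inverse, so the two sums contain exactly the same terms in a different order. This is a special case — KL divergence is not symmetric in general: D_KL(P||Q) ≠ D_KL(Q||P) for most P, Q.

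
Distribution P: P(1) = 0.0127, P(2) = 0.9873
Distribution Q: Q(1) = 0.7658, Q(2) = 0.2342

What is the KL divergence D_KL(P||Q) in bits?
1.9743 bits

D_KL(P||Q) = Σ P(x) log₂(P(x)/Q(x))

Computing term by term:
  P(1)·log₂(P(1)/Q(1)) = 0.0127·log₂(0.0127/0.7658) = -0.07511
  P(2)·log₂(P(2)/Q(2)) = 0.9873·log₂(0.9873/0.2342) = 2.04939

D_KL(P||Q) = -0.07511 + 2.04939 = 1.97428 ≈ 1.9743 bits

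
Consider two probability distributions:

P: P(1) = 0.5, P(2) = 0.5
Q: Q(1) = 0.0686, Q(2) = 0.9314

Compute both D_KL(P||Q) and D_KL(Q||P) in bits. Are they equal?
D_KL(P||Q) = 0.9841 bits, D_KL(Q||P) = 0.6393 bits. No, they are not equal.

D_KL(P||Q) = Σ P(x) log₂(P(x)/Q(x))

Computing term by term:
  P(1)·log₂(P(1)/Q(1)) = 0.5·log₂(0.5/0.0686) = 1.43282
  P(2)·log₂(P(2)/Q(2)) = 0.5·log₂(0.5/0.9314) = -0.44874

D_KL(P||Q) = 1.43282 - 0.44874 = 0.98408 ≈ 0.9841 bits

D_KL(Q||P) = Σ Q(x) log₂(Q(x)/P(x))

Computing term by term:
  Q(1)·log₂(Q(1)/P(1)) = 0.0686·log₂(0.0686/0.5) = -0.19658
  Q(2)·log₂(Q(2)/P(2)) = 0.9314·log₂(0.9314/0.5) = 0.83591

D_KL(Q||P) = -0.19658 + 0.83591 = 0.63933 ≈ 0.6393 bits

These are NOT equal (difference: 0.3448 bits). KL divergence is asymmetric: D_KL(P||Q) ≠ D_KL(Q||P) in general.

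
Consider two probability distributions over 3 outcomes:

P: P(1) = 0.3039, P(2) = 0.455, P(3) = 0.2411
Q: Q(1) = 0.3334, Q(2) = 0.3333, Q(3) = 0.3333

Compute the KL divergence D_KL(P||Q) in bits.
0.0511 bits

D_KL(P||Q) = Σ P(x) log₂(P(x)/Q(x))

Computing term by term:
  P(1)·log₂(P(1)/Q(1)) = 0.3039·log₂(0.3039/0.3334) = -0.04062
  P(2)·log₂(P(2)/Q(2)) = 0.455·log₂(0.455/0.3333) = 0.20432
  P(3)·log₂(P(3)/Q(3)) = 0.2411·log₂(0.2411/0.3333) = -0.11264

D_KL(P||Q) = -0.04062 + 0.20432 - 0.11264 = 0.05106 ≈ 0.0511 bits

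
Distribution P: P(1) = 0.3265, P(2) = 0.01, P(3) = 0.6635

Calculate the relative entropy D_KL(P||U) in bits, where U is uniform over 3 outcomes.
0.5986 bits

U(i) = 1/3 for all i

D_KL(P||U) = Σ P(x) log₂(P(x) / (1/3))
           = Σ P(x) log₂(P(x)) + log₂(3)
           = log₂(3) - H(P)

H(P) = -Σ P(x) log₂(P(x)):
  -P(1)·log₂(P(1)) = -(0.3265)·log₂(0.3265) = 0.52725
  -P(2)·log₂(P(2)) = -(0.01)·log₂(0.01) = 0.06644
  -P(3)·log₂(P(3)) = -(0.6635)·log₂(0.6635) = 0.39268
H(P) = 0.52725 + 0.06644 + 0.39268 = 0.98637 bits

log₂(3) = 1.58496 bits

D_KL(P||U) = 1.58496 - 0.98637 = 0.59859 ≈ 0.5986 bits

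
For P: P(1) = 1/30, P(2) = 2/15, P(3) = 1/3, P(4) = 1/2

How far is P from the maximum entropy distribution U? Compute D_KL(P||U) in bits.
0.4205 bits

U(i) = 1/4 for all i

D_KL(P||U) = Σ P(x) log₂(P(x) / (1/4))
           = Σ P(x) log₂(P(x)) + log₂(4)
           = log₂(4) - H(P)

H(P) = -Σ P(x) log₂(P(x)):
  -P(1)·log₂(P(1)) = -(1/30)·log₂(1/30) = 0.16356
  -P(2)·log₂(P(2)) = -(2/15)·log₂(2/15) = 0.38759
  -P(3)·log₂(P(3)) = -(1/3)·log₂(1/3) = 0.52832
  -P(4)·log₂(P(4)) = -(1/2)·log₂(1/2) = 0.50000
H(P) = 0.16356 + 0.38759 + 0.52832 + 0.50000 = 1.57947 bits

log₂(4) = 2.00000 bits

D_KL(P||U) = 2.00000 - 1.57947 = 0.42053 ≈ 0.4205 bits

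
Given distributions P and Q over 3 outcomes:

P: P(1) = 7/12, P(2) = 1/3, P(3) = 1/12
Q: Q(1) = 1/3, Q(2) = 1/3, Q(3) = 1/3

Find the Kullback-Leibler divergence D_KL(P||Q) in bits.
0.3043 bits

D_KL(P||Q) = Σ P(x) log₂(P(x)/Q(x))

Computing term by term:
  P(1)·log₂(P(1)/Q(1)) = (7/12)·log₂((7/12)/(1/3)) = 0.47096
  P(2)·log₂(P(2)/Q(2)) = (1/3)·log₂((1/3)/(1/3)) = 0.00000
  P(3)·log₂(P(3)/Q(3)) = (1/12)·log₂((1/12)/(1/3)) = -0.16667

D_KL(P||Q) = 0.47096 + 0.00000 - 0.16667 = 0.30429 ≈ 0.3043 bits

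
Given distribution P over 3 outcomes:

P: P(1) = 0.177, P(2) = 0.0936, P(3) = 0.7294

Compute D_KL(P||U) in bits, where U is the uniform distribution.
0.4909 bits

U(i) = 1/3 for all i

D_KL(P||U) = Σ P(x) log₂(P(x) / (1/3))
           = Σ P(x) log₂(P(x)) + log₂(3)
           = log₂(3) - H(P)

H(P) = -Σ P(x) log₂(P(x)):
  -P(1)·log₂(P(1)) = -(0.177)·log₂(0.177) = 0.44218
  -P(2)·log₂(P(2)) = -(0.0936)·log₂(0.0936) = 0.31986
  -P(3)·log₂(P(3)) = -(0.7294)·log₂(0.7294) = 0.33204
H(P) = 0.44218 + 0.31986 + 0.33204 = 1.09408 bits

log₂(3) = 1.58496 bits

D_KL(P||U) = 1.58496 - 1.09408 = 0.49088 ≈ 0.4909 bits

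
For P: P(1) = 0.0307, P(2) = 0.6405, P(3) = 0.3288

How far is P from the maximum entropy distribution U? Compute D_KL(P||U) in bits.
0.4914 bits

U(i) = 1/3 for all i

D_KL(P||U) = Σ P(x) log₂(P(x) / (1/3))
           = Σ P(x) log₂(P(x)) + log₂(3)
           = log₂(3) - H(P)

H(P) = -Σ P(x) log₂(P(x)):
  -P(1)·log₂(P(1)) = -(0.0307)·log₂(0.0307) = 0.15429
  -P(2)·log₂(P(2)) = -(0.6405)·log₂(0.6405) = 0.41167
  -P(3)·log₂(P(3)) = -(0.3288)·log₂(0.3288) = 0.52763
H(P) = 0.15429 + 0.41167 + 0.52763 = 1.09359 bits

log₂(3) = 1.58496 bits

D_KL(P||U) = 1.58496 - 1.09359 = 0.49137 ≈ 0.4914 bits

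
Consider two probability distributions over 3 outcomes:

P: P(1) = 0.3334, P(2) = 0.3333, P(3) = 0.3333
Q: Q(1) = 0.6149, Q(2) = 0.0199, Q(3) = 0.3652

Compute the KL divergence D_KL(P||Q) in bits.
1.0168 bits

D_KL(P||Q) = Σ P(x) log₂(P(x)/Q(x))

Computing term by term:
  P(1)·log₂(P(1)/Q(1)) = 0.3334·log₂(0.3334/0.6149) = -0.29442
  P(2)·log₂(P(2)/Q(2)) = 0.3333·log₂(0.3333/0.0199) = 1.35519
  P(3)·log₂(P(3)/Q(3)) = 0.3333·log₂(0.3333/0.3652) = -0.04395

D_KL(P||Q) = -0.29442 + 1.35519 - 0.04395 = 1.01682 ≈ 1.0168 bits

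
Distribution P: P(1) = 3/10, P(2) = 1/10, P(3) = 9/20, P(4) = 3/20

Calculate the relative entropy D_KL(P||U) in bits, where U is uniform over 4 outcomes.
0.2178 bits

U(i) = 1/4 for all i

D_KL(P||U) = Σ P(x) log₂(P(x) / (1/4))
           = Σ P(x) log₂(P(x)) + log₂(4)
           = log₂(4) - H(P)

H(P) = -Σ P(x) log₂(P(x)):
  -P(1)·log₂(P(1)) = -(3/10)·log₂(3/10) = 0.52109
  -P(2)·log₂(P(2)) = -(1/10)·log₂(1/10) = 0.33219
  -P(3)·log₂(P(3)) = -(9/20)·log₂(9/20) = 0.51840
  -P(4)·log₂(P(4)) = -(3/20)·log₂(3/20) = 0.41054
H(P) = 0.52109 + 0.33219 + 0.51840 + 0.41054 = 1.78222 bits

log₂(4) = 2.00000 bits

D_KL(P||U) = 2.00000 - 1.78222 = 0.21778 ≈ 0.2178 bits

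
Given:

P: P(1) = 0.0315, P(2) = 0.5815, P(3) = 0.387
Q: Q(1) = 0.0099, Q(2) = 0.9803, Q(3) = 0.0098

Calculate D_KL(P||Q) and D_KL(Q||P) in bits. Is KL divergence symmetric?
D_KL(P||Q) = 1.6669 bits, D_KL(Q||P) = 0.6701 bits. No, KL divergence is not symmetric.

D_KL(P||Q) = Σ P(x) log₂(P(x)/Q(x))

Computing term by term:
  P(1)·log₂(P(1)/Q(1)) = 0.0315·log₂(0.0315/0.0099) = 0.05260
  P(2)·log₂(P(2)/Q(2)) = 0.5815·log₂(0.5815/0.9803) = -0.43813
  P(3)·log₂(P(3)/Q(3)) = 0.387·log₂(0.387/0.0098) = 2.05242

D_KL(P||Q) = 0.05260 - 0.43813 + 2.05242 = 1.66689 ≈ 1.6669 bits

D_KL(Q||P) = Σ Q(x) log₂(Q(x)/P(x))

Computing term by term:
  Q(1)·log₂(Q(1)/P(1)) = 0.0099·log₂(0.0099/0.0315) = -0.01653
  Q(2)·log₂(Q(2)/P(2)) = 0.9803·log₂(0.9803/0.5815) = 0.73860
  Q(3)·log₂(Q(3)/P(3)) = 0.0098·log₂(0.0098/0.387) = -0.05197

D_KL(Q||P) = -0.01653 + 0.73860 - 0.05197 = 0.67010 ≈ 0.6701 bits

These are NOT equal (difference: 0.9968 bits). KL divergence is asymmetric: D_KL(P||Q) ≠ D_KL(Q||P) in general.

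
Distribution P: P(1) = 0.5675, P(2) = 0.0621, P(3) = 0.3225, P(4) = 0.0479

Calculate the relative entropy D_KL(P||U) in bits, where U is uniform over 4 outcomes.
0.5507 bits

U(i) = 1/4 for all i

D_KL(P||U) = Σ P(x) log₂(P(x) / (1/4))
           = Σ P(x) log₂(P(x)) + log₂(4)
           = log₂(4) - H(P)

H(P) = -Σ P(x) log₂(P(x)):
  -P(1)·log₂(P(1)) = -(0.5675)·log₂(0.5675) = 0.46382
  -P(2)·log₂(P(2)) = -(0.0621)·log₂(0.0621) = 0.24898
  -P(3)·log₂(P(3)) = -(0.3225)·log₂(0.3225) = 0.52652
  -P(4)·log₂(P(4)) = -(0.0479)·log₂(0.0479) = 0.20999
H(P) = 0.46382 + 0.24898 + 0.52652 + 0.20999 = 1.44931 bits

log₂(4) = 2.00000 bits

D_KL(P||U) = 2.00000 - 1.44931 = 0.55069 ≈ 0.5507 bits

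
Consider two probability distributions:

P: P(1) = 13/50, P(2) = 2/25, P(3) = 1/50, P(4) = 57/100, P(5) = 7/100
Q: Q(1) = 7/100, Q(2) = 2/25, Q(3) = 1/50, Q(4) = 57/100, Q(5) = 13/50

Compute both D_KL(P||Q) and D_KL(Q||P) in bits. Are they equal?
D_KL(P||Q) = 0.3597 bits, D_KL(Q||P) = 0.3597 bits. Yes, in this case they are equal (although KL divergence is not symmetric in general).

D_KL(P||Q) = Σ P(x) log₂(P(x)/Q(x))

Computing term by term:
  P(1)·log₂(P(1)/Q(1)) = (13/50)·log₂((13/50)/(7/100)) = 0.49220
  P(2)·log₂(P(2)/Q(2)) = (2/25)·log₂((2/25)/(2/25)) = 0.00000
  P(3)·log₂(P(3)/Q(3)) = (1/50)·log₂((1/50)/(1/50)) = 0.00000
  P(4)·log₂(P(4)/Q(4)) = (57/100)·log₂((57/100)/(57/100)) = 0.00000
  P(5)·log₂(P(5)/Q(5)) = (7/100)·log₂((7/100)/(13/50)) = -0.13252

D_KL(P||Q) = 0.49220 + 0.00000 + 0.00000 + 0.00000 - 0.13252 = 0.35968 ≈ 0.3597 bits

D_KL(Q||P) = Σ Q(x) log₂(Q(x)/P(x))

Computing term by term:
  Q(1)·log₂(Q(1)/P(1)) = (7/100)·log₂((7/100)/(13/50)) = -0.13252
  Q(2)·log₂(Q(2)/P(2)) = (2/25)·log₂((2/25)/(2/25)) = 0.00000
  Q(3)·log₂(Q(3)/P(3)) = (1/50)·log₂((1/50)/(1/50)) = 0.00000
  Q(4)·log₂(Q(4)/P(4)) = (57/100)·log₂((57/100)/(57/100)) = 0.00000
  Q(5)·log₂(Q(5)/P(5)) = (13/50)·log₂((13/50)/(7/100)) = 0.49220

D_KL(Q||P) = -0.13252 + 0.00000 + 0.00000 + 0.00000 + 0.49220 = 0.35968 ≈ 0.3597 bits

These ARE equal here. Q is P with outcomes relabeled (Q(1) = P(5), Q(5) = P(1)) by a relabeling that is its own inverse, so the two sums contain exactly the same terms in a different order. This is a special case — KL divergence is not symmetric in general: D_KL(P||Q) ≠ D_KL(Q||P) for most P, Q.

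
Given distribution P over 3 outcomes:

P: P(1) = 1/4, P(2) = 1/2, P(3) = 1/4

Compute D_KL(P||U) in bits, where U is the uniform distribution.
0.0850 bits

U(i) = 1/3 for all i

D_KL(P||U) = Σ P(x) log₂(P(x) / (1/3))
           = Σ P(x) log₂(P(x)) + log₂(3)
           = log₂(3) - H(P)

H(P) = -Σ P(x) log₂(P(x)):
  -P(1)·log₂(P(1)) = -(1/4)·log₂(1/4) = 0.50000
  -P(2)·log₂(P(2)) = -(1/2)·log₂(1/2) = 0.50000
  -P(3)·log₂(P(3)) = -(1/4)·log₂(1/4) = 0.50000
H(P) = 0.50000 + 0.50000 + 0.50000 = 1.50000 bits

log₂(3) = 1.58496 bits

D_KL(P||U) = 1.58496 - 1.50000 = 0.08496 ≈ 0.0850 bits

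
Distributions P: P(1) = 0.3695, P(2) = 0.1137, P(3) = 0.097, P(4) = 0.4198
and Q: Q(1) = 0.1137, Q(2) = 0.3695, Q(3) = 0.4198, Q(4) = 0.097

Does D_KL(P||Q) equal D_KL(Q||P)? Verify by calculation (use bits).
D_KL(P||Q) = 1.1172 bits, D_KL(Q||P) = 1.1172 bits. Yes — for this pair D_KL(P||Q) = D_KL(Q||P).

D_KL(P||Q) = Σ P(x) log₂(P(x)/Q(x))

Computing term by term:
  P(1)·log₂(P(1)/Q(1)) = 0.3695·log₂(0.3695/0.1137) = 0.62828
  P(2)·log₂(P(2)/Q(2)) = 0.1137·log₂(0.1137/0.3695) = -0.19333
  P(3)·log₂(P(3)/Q(3)) = 0.097·log₂(0.097/0.4198) = -0.20502
  P(4)·log₂(P(4)/Q(4)) = 0.4198·log₂(0.4198/0.097) = 0.88731

D_KL(P||Q) = 0.62828 - 0.19333 - 0.20502 + 0.88731 = 1.11724 ≈ 1.1172 bits

D_KL(Q||P) = Σ Q(x) log₂(Q(x)/P(x))

Computing term by term:
  Q(1)·log₂(Q(1)/P(1)) = 0.1137·log₂(0.1137/0.3695) = -0.19333
  Q(2)·log₂(Q(2)/P(2)) = 0.3695·log₂(0.3695/0.1137) = 0.62828
  Q(3)·log₂(Q(3)/P(3)) = 0.4198·log₂(0.4198/0.097) = 0.88731
  Q(4)·log₂(Q(4)/P(4)) = 0.097·log₂(0.097/0.4198) = -0.20502

D_KL(Q||P) = -0.19333 + 0.62828 + 0.88731 - 0.20502 = 1.11724 ≈ 1.1172 bits

These ARE equal here. Q is P with outcomes relabeled (Q(1) = P(2), Q(2) = P(1), Q(3) = P(4), Q(4) = P(3)) by a relabeling that is its own inverse, so the two sums contain exactly the same terms in a different order. This is a special case — KL divergence is not symmetric in general: D_KL(P||Q) ≠ D_KL(Q||P) for most P, Q.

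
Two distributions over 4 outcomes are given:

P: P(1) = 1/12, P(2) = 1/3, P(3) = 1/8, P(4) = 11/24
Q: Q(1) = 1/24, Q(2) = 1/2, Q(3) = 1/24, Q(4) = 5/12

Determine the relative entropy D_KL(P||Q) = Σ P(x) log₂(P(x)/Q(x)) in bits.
0.1495 bits

D_KL(P||Q) = Σ P(x) log₂(P(x)/Q(x))

Computing term by term:
  P(1)·log₂(P(1)/Q(1)) = (1/12)·log₂((1/12)/(1/24)) = 0.08333
  P(2)·log₂(P(2)/Q(2)) = (1/3)·log₂((1/3)/(1/2)) = -0.19499
  P(3)·log₂(P(3)/Q(3)) = (1/8)·log₂((1/8)/(1/24)) = 0.19812
  P(4)·log₂(P(4)/Q(4)) = (11/24)·log₂((11/24)/(5/12)) = 0.06302

D_KL(P||Q) = 0.08333 - 0.19499 + 0.19812 + 0.06302 = 0.14948 ≈ 0.1495 bits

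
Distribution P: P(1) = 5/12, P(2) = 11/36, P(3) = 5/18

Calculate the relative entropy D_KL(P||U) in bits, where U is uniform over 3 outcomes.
0.0227 bits

U(i) = 1/3 for all i

D_KL(P||U) = Σ P(x) log₂(P(x) / (1/3))
           = Σ P(x) log₂(P(x)) + log₂(3)
           = log₂(3) - H(P)

H(P) = -Σ P(x) log₂(P(x)):
  -P(1)·log₂(P(1)) = -(5/12)·log₂(5/12) = 0.52626
  -P(2)·log₂(P(2)) = -(11/36)·log₂(11/36) = 0.52265
  -P(3)·log₂(P(3)) = -(5/18)·log₂(5/18) = 0.51333
H(P) = 0.52626 + 0.52265 + 0.51333 = 1.56224 bits

log₂(3) = 1.58496 bits

D_KL(P||U) = 1.58496 - 1.56224 = 0.02272 ≈ 0.0227 bits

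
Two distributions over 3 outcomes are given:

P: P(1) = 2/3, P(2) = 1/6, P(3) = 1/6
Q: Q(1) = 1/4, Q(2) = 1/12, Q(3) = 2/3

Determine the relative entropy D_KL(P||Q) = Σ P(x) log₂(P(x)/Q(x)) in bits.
0.7767 bits

D_KL(P||Q) = Σ P(x) log₂(P(x)/Q(x))

Computing term by term:
  P(1)·log₂(P(1)/Q(1)) = (2/3)·log₂((2/3)/(1/4)) = 0.94336
  P(2)·log₂(P(2)/Q(2)) = (1/6)·log₂((1/6)/(1/12)) = 0.16667
  P(3)·log₂(P(3)/Q(3)) = (1/6)·log₂((1/6)/(2/3)) = -0.33333

D_KL(P||Q) = 0.94336 + 0.16667 - 0.33333 = 0.77670 ≈ 0.7767 bits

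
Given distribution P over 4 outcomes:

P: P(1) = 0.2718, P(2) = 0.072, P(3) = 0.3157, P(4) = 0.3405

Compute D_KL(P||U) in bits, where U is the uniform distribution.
0.1615 bits

U(i) = 1/4 for all i

D_KL(P||U) = Σ P(x) log₂(P(x) / (1/4))
           = Σ P(x) log₂(P(x)) + log₂(4)
           = log₂(4) - H(P)

H(P) = -Σ P(x) log₂(P(x)):
  -P(1)·log₂(P(1)) = -(0.2718)·log₂(0.2718) = 0.51082
  -P(2)·log₂(P(2)) = -(0.072)·log₂(0.072) = 0.27330
  -P(3)·log₂(P(3)) = -(0.3157)·log₂(0.3157) = 0.52513
  -P(4)·log₂(P(4)) = -(0.3405)·log₂(0.3405) = 0.52923
H(P) = 0.51082 + 0.27330 + 0.52513 + 0.52923 = 1.83848 bits

log₂(4) = 2.00000 bits

D_KL(P||U) = 2.00000 - 1.83848 = 0.16152 ≈ 0.1615 bits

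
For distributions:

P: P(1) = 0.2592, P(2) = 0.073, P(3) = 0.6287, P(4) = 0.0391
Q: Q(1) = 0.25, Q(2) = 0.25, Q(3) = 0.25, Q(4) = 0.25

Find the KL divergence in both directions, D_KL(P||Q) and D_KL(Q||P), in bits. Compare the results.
D_KL(P||Q) = 0.6157 bits, D_KL(Q||P) = 0.7675 bits. D_KL(Q||P) is larger than D_KL(P||Q) by 0.1518 bits; the two directions differ.

D_KL(P||Q) = Σ P(x) log₂(P(x)/Q(x))

Computing term by term:
  P(1)·log₂(P(1)/Q(1)) = 0.2592·log₂(0.2592/0.25) = 0.01351
  P(2)·log₂(P(2)/Q(2)) = 0.073·log₂(0.073/0.25) = -0.12965
  P(3)·log₂(P(3)/Q(3)) = 0.6287·log₂(0.6287/0.25) = 0.83645
  P(4)·log₂(P(4)/Q(4)) = 0.0391·log₂(0.0391/0.25) = -0.10466

D_KL(P||Q) = 0.01351 - 0.12965 + 0.83645 - 0.10466 = 0.61565 ≈ 0.6157 bits

D_KL(Q||P) = Σ Q(x) log₂(Q(x)/P(x))

Computing term by term:
  Q(1)·log₂(Q(1)/P(1)) = 0.25·log₂(0.25/0.2592) = -0.01303
  Q(2)·log₂(Q(2)/P(2)) = 0.25·log₂(0.25/0.073) = 0.44399
  Q(3)·log₂(Q(3)/P(3)) = 0.25·log₂(0.25/0.6287) = -0.33261
  Q(4)·log₂(Q(4)/P(4)) = 0.25·log₂(0.25/0.0391) = 0.66917

D_KL(Q||P) = -0.01303 + 0.44399 - 0.33261 + 0.66917 = 0.76752 ≈ 0.7675 bits

These are NOT equal (difference: 0.1518 bits). KL divergence is asymmetric: D_KL(P||Q) ≠ D_KL(Q||P) in general.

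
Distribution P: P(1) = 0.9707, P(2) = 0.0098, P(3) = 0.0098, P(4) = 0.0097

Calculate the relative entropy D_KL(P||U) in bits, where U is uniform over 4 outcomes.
1.7627 bits

U(i) = 1/4 for all i

D_KL(P||U) = Σ P(x) log₂(P(x) / (1/4))
           = Σ P(x) log₂(P(x)) + log₂(4)
           = log₂(4) - H(P)

H(P) = -Σ P(x) log₂(P(x)):
  -P(1)·log₂(P(1)) = -(0.9707)·log₂(0.9707) = 0.04165
  -P(2)·log₂(P(2)) = -(0.0098)·log₂(0.0098) = 0.06540
  -P(3)·log₂(P(3)) = -(0.0098)·log₂(0.0098) = 0.06540
  -P(4)·log₂(P(4)) = -(0.0097)·log₂(0.0097) = 0.06487
H(P) = 0.04165 + 0.06540 + 0.06540 + 0.06487 = 0.23732 bits

log₂(4) = 2.00000 bits

D_KL(P||U) = 2.00000 - 0.23732 = 1.76268 ≈ 1.7627 bits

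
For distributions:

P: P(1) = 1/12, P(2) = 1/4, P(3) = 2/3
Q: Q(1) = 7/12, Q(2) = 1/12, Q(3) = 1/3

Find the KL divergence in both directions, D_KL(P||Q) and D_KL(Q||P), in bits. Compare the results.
D_KL(P||Q) = 0.8290 bits, D_KL(Q||P) = 1.1722 bits. D_KL(Q||P) is larger than D_KL(P||Q) by 0.3432 bits; the two directions differ.

D_KL(P||Q) = Σ P(x) log₂(P(x)/Q(x))

Computing term by term:
  P(1)·log₂(P(1)/Q(1)) = (1/12)·log₂((1/12)/(7/12)) = -0.23395
  P(2)·log₂(P(2)/Q(2)) = (1/4)·log₂((1/4)/(1/12)) = 0.39624
  P(3)·log₂(P(3)/Q(3)) = (2/3)·log₂((2/3)/(1/3)) = 0.66667

D_KL(P||Q) = -0.23395 + 0.39624 + 0.66667 = 0.82896 ≈ 0.8290 bits

D_KL(Q||P) = Σ Q(x) log₂(Q(x)/P(x))

Computing term by term:
  Q(1)·log₂(Q(1)/P(1)) = (7/12)·log₂((7/12)/(1/12)) = 1.63762
  Q(2)·log₂(Q(2)/P(2)) = (1/12)·log₂((1/12)/(1/4)) = -0.13208
  Q(3)·log₂(Q(3)/P(3)) = (1/3)·log₂((1/3)/(2/3)) = -0.33333

D_KL(Q||P) = 1.63762 - 0.13208 - 0.33333 = 1.17221 ≈ 1.1722 bits

These are NOT equal (difference: 0.3432 bits). KL divergence is asymmetric: D_KL(P||Q) ≠ D_KL(Q||P) in general.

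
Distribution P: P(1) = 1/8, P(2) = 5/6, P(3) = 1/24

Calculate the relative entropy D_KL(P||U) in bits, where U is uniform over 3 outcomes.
0.7997 bits

U(i) = 1/3 for all i

D_KL(P||U) = Σ P(x) log₂(P(x) / (1/3))
           = Σ P(x) log₂(P(x)) + log₂(3)
           = log₂(3) - H(P)

H(P) = -Σ P(x) log₂(P(x)):
  -P(1)·log₂(P(1)) = -(1/8)·log₂(1/8) = 0.37500
  -P(2)·log₂(P(2)) = -(5/6)·log₂(5/6) = 0.21920
  -P(3)·log₂(P(3)) = -(1/24)·log₂(1/24) = 0.19104
H(P) = 0.37500 + 0.21920 + 0.19104 = 0.78524 bits

log₂(3) = 1.58496 bits

D_KL(P||U) = 1.58496 - 0.78524 = 0.79972 ≈ 0.7997 bits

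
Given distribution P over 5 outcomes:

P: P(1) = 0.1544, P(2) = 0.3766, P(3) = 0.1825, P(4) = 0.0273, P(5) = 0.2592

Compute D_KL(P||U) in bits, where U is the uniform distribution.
0.2806 bits

U(i) = 1/5 for all i

D_KL(P||U) = Σ P(x) log₂(P(x) / (1/5))
           = Σ P(x) log₂(P(x)) + log₂(5)
           = log₂(5) - H(P)

H(P) = -Σ P(x) log₂(P(x)):
  -P(1)·log₂(P(1)) = -(0.1544)·log₂(0.1544) = 0.41615
  -P(2)·log₂(P(2)) = -(0.3766)·log₂(0.3766) = 0.53059
  -P(3)·log₂(P(3)) = -(0.1825)·log₂(0.1825) = 0.44786
  -P(4)·log₂(P(4)) = -(0.0273)·log₂(0.0273) = 0.14182
  -P(5)·log₂(P(5)) = -(0.2592)·log₂(0.2592) = 0.50489
H(P) = 0.41615 + 0.53059 + 0.44786 + 0.14182 + 0.50489 = 2.04131 bits

log₂(5) = 2.32193 bits

D_KL(P||U) = 2.32193 - 2.04131 = 0.28062 ≈ 0.2806 bits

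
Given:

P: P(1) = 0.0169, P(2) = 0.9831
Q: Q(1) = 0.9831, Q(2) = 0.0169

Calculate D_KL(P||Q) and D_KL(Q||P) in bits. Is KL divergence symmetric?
D_KL(P||Q) = 5.6641 bits, D_KL(Q||P) = 5.6641 bits. The two values coincide for this particular pair, but no — KL divergence is not symmetric in general.

D_KL(P||Q) = Σ P(x) log₂(P(x)/Q(x))

Computing term by term:
  P(1)·log₂(P(1)/Q(1)) = 0.0169·log₂(0.0169/0.9831) = -0.09907
  P(2)·log₂(P(2)/Q(2)) = 0.9831·log₂(0.9831/0.0169) = 5.76317

D_KL(P||Q) = -0.09907 + 5.76317 = 5.66410 ≈ 5.6641 bits

D_KL(Q||P) = Σ Q(x) log₂(Q(x)/P(x))

Computing term by term:
  Q(1)·log₂(Q(1)/P(1)) = 0.9831·log₂(0.9831/0.0169) = 5.76317
  Q(2)·log₂(Q(2)/P(2)) = 0.0169·log₂(0.0169/0.9831) = -0.09907

D_KL(Q||P) = 5.76317 - 0.09907 = 5.66410 ≈ 5.6641 bits

These ARE equal here. Q is P with outcomes relabeled (Q(1) = P(2), Q(2) = P(1)) by a relabeling that is its own inverse, so the two sums contain exactly the same terms in a different order. This is a special case — KL divergence is not symmetric in general: D_KL(P||Q) ≠ D_KL(Q||P) for most P, Q.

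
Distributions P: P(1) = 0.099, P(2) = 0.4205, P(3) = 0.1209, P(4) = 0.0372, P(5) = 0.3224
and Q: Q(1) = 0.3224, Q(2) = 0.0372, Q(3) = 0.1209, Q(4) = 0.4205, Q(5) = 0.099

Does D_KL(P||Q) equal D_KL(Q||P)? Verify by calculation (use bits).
D_KL(P||Q) = 1.7216 bits, D_KL(Q||P) = 1.7216 bits. Yes — for this pair D_KL(P||Q) = D_KL(Q||P).

D_KL(P||Q) = Σ P(x) log₂(P(x)/Q(x))

Computing term by term:
  P(1)·log₂(P(1)/Q(1)) = 0.099·log₂(0.099/0.3224) = -0.16863
  P(2)·log₂(P(2)/Q(2)) = 0.4205·log₂(0.4205/0.0372) = 1.47122
  P(3)·log₂(P(3)/Q(3)) = 0.1209·log₂(0.1209/0.1209) = 0.00000
  P(4)·log₂(P(4)/Q(4)) = 0.0372·log₂(0.0372/0.4205) = -0.13015
  P(5)·log₂(P(5)/Q(5)) = 0.3224·log₂(0.3224/0.099) = 0.54916

D_KL(P||Q) = -0.16863 + 1.47122 + 0.00000 - 0.13015 + 0.54916 = 1.72160 ≈ 1.7216 bits

D_KL(Q||P) = Σ Q(x) log₂(Q(x)/P(x))

Computing term by term:
  Q(1)·log₂(Q(1)/P(1)) = 0.3224·log₂(0.3224/0.099) = 0.54916
  Q(2)·log₂(Q(2)/P(2)) = 0.0372·log₂(0.0372/0.4205) = -0.13015
  Q(3)·log₂(Q(3)/P(3)) = 0.1209·log₂(0.1209/0.1209) = 0.00000
  Q(4)·log₂(Q(4)/P(4)) = 0.4205·log₂(0.4205/0.0372) = 1.47122
  Q(5)·log₂(Q(5)/P(5)) = 0.099·log₂(0.099/0.3224) = -0.16863

D_KL(Q||P) = 0.54916 - 0.13015 + 0.00000 + 1.47122 - 0.16863 = 1.72160 ≈ 1.7216 bits

These ARE equal here. Q is P with outcomes relabeled (Q(1) = P(5), Q(2) = P(4), Q(4) = P(2), Q(5) = P(1)) by a relabeling that is its own inverse, so the two sums contain exactly the same terms in a different order. This is a special case — KL divergence is not symmetric in general: D_KL(P||Q) ≠ D_KL(Q||P) for most P, Q.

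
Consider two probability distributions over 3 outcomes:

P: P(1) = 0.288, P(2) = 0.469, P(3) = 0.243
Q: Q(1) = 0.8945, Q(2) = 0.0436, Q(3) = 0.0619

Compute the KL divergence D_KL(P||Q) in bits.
1.6159 bits

D_KL(P||Q) = Σ P(x) log₂(P(x)/Q(x))

Computing term by term:
  P(1)·log₂(P(1)/Q(1)) = 0.288·log₂(0.288/0.8945) = -0.47088
  P(2)·log₂(P(2)/Q(2)) = 0.469·log₂(0.469/0.0436) = 1.60735
  P(3)·log₂(P(3)/Q(3)) = 0.243·log₂(0.243/0.0619) = 0.47943

D_KL(P||Q) = -0.47088 + 1.60735 + 0.47943 = 1.61590 ≈ 1.6159 bits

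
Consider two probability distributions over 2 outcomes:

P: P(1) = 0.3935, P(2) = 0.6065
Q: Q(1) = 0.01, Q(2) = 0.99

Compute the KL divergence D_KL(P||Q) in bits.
1.6561 bits

D_KL(P||Q) = Σ P(x) log₂(P(x)/Q(x))

Computing term by term:
  P(1)·log₂(P(1)/Q(1)) = 0.3935·log₂(0.3935/0.01) = 2.08488
  P(2)·log₂(P(2)/Q(2)) = 0.6065·log₂(0.6065/0.99) = -0.42875

D_KL(P||Q) = 2.08488 - 0.42875 = 1.65613 ≈ 1.6561 bits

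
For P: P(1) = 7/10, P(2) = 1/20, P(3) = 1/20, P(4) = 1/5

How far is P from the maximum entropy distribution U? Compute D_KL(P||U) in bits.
0.7432 bits

U(i) = 1/4 for all i

D_KL(P||U) = Σ P(x) log₂(P(x) / (1/4))
           = Σ P(x) log₂(P(x)) + log₂(4)
           = log₂(4) - H(P)

H(P) = -Σ P(x) log₂(P(x)):
  -P(1)·log₂(P(1)) = -(7/10)·log₂(7/10) = 0.36020
  -P(2)·log₂(P(2)) = -(1/20)·log₂(1/20) = 0.21610
  -P(3)·log₂(P(3)) = -(1/20)·log₂(1/20) = 0.21610
  -P(4)·log₂(P(4)) = -(1/5)·log₂(1/5) = 0.46439
H(P) = 0.36020 + 0.21610 + 0.21610 + 0.46439 = 1.25679 bits

log₂(4) = 2.00000 bits

D_KL(P||U) = 2.00000 - 1.25679 = 0.74321 ≈ 0.7432 bits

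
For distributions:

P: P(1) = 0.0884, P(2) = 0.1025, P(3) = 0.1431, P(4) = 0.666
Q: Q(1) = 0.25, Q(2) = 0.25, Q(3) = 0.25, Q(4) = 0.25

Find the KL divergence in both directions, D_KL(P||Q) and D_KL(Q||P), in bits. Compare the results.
D_KL(P||Q) = 0.5618 bits, D_KL(Q||P) = 0.5444 bits. D_KL(P||Q) is larger than D_KL(Q||P) by 0.0174 bits; the two directions differ.

D_KL(P||Q) = Σ P(x) log₂(P(x)/Q(x))

Computing term by term:
  P(1)·log₂(P(1)/Q(1)) = 0.0884·log₂(0.0884/0.25) = -0.13258
  P(2)·log₂(P(2)/Q(2)) = 0.1025·log₂(0.1025/0.25) = -0.13185
  P(3)·log₂(P(3)/Q(3)) = 0.1431·log₂(0.1431/0.25) = -0.11518
  P(4)·log₂(P(4)/Q(4)) = 0.666·log₂(0.666/0.25) = 0.94145

D_KL(P||Q) = -0.13258 - 0.13185 - 0.11518 + 0.94145 = 0.56184 ≈ 0.5618 bits

D_KL(Q||P) = Σ Q(x) log₂(Q(x)/P(x))

Computing term by term:
  Q(1)·log₂(Q(1)/P(1)) = 0.25·log₂(0.25/0.0884) = 0.37495
  Q(2)·log₂(Q(2)/P(2)) = 0.25·log₂(0.25/0.1025) = 0.32158
  Q(3)·log₂(Q(3)/P(3)) = 0.25·log₂(0.25/0.1431) = 0.20123
  Q(4)·log₂(Q(4)/P(4)) = 0.25·log₂(0.25/0.666) = -0.35340

D_KL(Q||P) = 0.37495 + 0.32158 + 0.20123 - 0.35340 = 0.54436 ≈ 0.5444 bits

These are NOT equal (difference: 0.0174 bits). KL divergence is asymmetric: D_KL(P||Q) ≠ D_KL(Q||P) in general.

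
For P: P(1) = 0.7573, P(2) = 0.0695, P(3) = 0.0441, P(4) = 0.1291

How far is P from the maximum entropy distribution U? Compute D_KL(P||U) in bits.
0.8490 bits

U(i) = 1/4 for all i

D_KL(P||U) = Σ P(x) log₂(P(x) / (1/4))
           = Σ P(x) log₂(P(x)) + log₂(4)
           = log₂(4) - H(P)

H(P) = -Σ P(x) log₂(P(x)):
  -P(1)·log₂(P(1)) = -(0.7573)·log₂(0.7573) = 0.30373
  -P(2)·log₂(P(2)) = -(0.0695)·log₂(0.0695) = 0.26736
  -P(3)·log₂(P(3)) = -(0.0441)·log₂(0.0441) = 0.19859
  -P(4)·log₂(P(4)) = -(0.1291)·log₂(0.1291) = 0.38129
H(P) = 0.30373 + 0.26736 + 0.19859 + 0.38129 = 1.15097 bits

log₂(4) = 2.00000 bits

D_KL(P||U) = 2.00000 - 1.15097 = 0.84903 ≈ 0.8490 bits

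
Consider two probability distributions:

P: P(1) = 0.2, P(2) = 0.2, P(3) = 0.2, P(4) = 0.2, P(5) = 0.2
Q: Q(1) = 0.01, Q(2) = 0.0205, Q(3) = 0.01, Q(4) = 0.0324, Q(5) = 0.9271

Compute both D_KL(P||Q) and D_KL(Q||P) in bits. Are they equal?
D_KL(P||Q) = 2.4687 bits, D_KL(Q||P) = 1.8125 bits. No, they are not equal.

D_KL(P||Q) = Σ P(x) log₂(P(x)/Q(x))

Computing term by term:
  P(1)·log₂(P(1)/Q(1)) = 0.2·log₂(0.2/0.01) = 0.86439
  P(2)·log₂(P(2)/Q(2)) = 0.2·log₂(0.2/0.0205) = 0.65726
  P(3)·log₂(P(3)/Q(3)) = 0.2·log₂(0.2/0.01) = 0.86439
  P(4)·log₂(P(4)/Q(4)) = 0.2·log₂(0.2/0.0324) = 0.52519
  P(5)·log₂(P(5)/Q(5)) = 0.2·log₂(0.2/0.9271) = -0.44254

D_KL(P||Q) = 0.86439 + 0.65726 + 0.86439 + 0.52519 - 0.44254 = 2.46869 ≈ 2.4687 bits

D_KL(Q||P) = Σ Q(x) log₂(Q(x)/P(x))

Computing term by term:
  Q(1)·log₂(Q(1)/P(1)) = 0.01·log₂(0.01/0.2) = -0.04322
  Q(2)·log₂(Q(2)/P(2)) = 0.0205·log₂(0.0205/0.2) = -0.06737
  Q(3)·log₂(Q(3)/P(3)) = 0.01·log₂(0.01/0.2) = -0.04322
  Q(4)·log₂(Q(4)/P(4)) = 0.0324·log₂(0.0324/0.2) = -0.08508
  Q(5)·log₂(Q(5)/P(5)) = 0.9271·log₂(0.9271/0.2) = 2.05142

D_KL(Q||P) = -0.04322 - 0.06737 - 0.04322 - 0.08508 + 2.05142 = 1.81253 ≈ 1.8125 bits

These are NOT equal (difference: 0.6562 bits). KL divergence is asymmetric: D_KL(P||Q) ≠ D_KL(Q||P) in general.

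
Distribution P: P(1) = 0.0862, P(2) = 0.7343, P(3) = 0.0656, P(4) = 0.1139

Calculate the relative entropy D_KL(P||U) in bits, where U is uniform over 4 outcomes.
0.7532 bits

U(i) = 1/4 for all i

D_KL(P||U) = Σ P(x) log₂(P(x) / (1/4))
           = Σ P(x) log₂(P(x)) + log₂(4)
           = log₂(4) - H(P)

H(P) = -Σ P(x) log₂(P(x)):
  -P(1)·log₂(P(1)) = -(0.0862)·log₂(0.0862) = 0.30482
  -P(2)·log₂(P(2)) = -(0.7343)·log₂(0.7343) = 0.32717
  -P(3)·log₂(P(3)) = -(0.0656)·log₂(0.0656) = 0.25782
  -P(4)·log₂(P(4)) = -(0.1139)·log₂(0.1139) = 0.35698
H(P) = 0.30482 + 0.32717 + 0.25782 + 0.35698 = 1.24679 bits

log₂(4) = 2.00000 bits

D_KL(P||U) = 2.00000 - 1.24679 = 0.75321 ≈ 0.7532 bits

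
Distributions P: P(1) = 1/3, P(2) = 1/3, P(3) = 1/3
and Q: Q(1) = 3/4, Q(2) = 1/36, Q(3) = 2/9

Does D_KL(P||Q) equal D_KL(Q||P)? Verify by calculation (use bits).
D_KL(P||Q) = 1.0000 bits, D_KL(Q||P) = 0.6479 bits. No — D_KL(P||Q) ≠ D_KL(Q||P) for this pair.

D_KL(P||Q) = Σ P(x) log₂(P(x)/Q(x))

Computing term by term:
  P(1)·log₂(P(1)/Q(1)) = (1/3)·log₂((1/3)/(3/4)) = -0.38998
  P(2)·log₂(P(2)/Q(2)) = (1/3)·log₂((1/3)/(1/36)) = 1.19499
  P(3)·log₂(P(3)/Q(3)) = (1/3)·log₂((1/3)/(2/9)) = 0.19499

D_KL(P||Q) = -0.38998 + 1.19499 + 0.19499 = 1.00000 ≈ 1.0000 bits

D_KL(Q||P) = Σ Q(x) log₂(Q(x)/P(x))

Computing term by term:
  Q(1)·log₂(Q(1)/P(1)) = (3/4)·log₂((3/4)/(1/3)) = 0.87744
  Q(2)·log₂(Q(2)/P(2)) = (1/36)·log₂((1/36)/(1/3)) = -0.09958
  Q(3)·log₂(Q(3)/P(3)) = (2/9)·log₂((2/9)/(1/3)) = -0.12999

D_KL(Q||P) = 0.87744 - 0.09958 - 0.12999 = 0.64787 ≈ 0.6479 bits

These are NOT equal (difference: 0.3521 bits). KL divergence is asymmetric: D_KL(P||Q) ≠ D_KL(Q||P) in general.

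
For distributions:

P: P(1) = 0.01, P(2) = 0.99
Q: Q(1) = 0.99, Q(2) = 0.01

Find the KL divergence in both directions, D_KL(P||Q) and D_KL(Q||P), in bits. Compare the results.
D_KL(P||Q) = 6.4968 bits, D_KL(Q||P) = 6.4968 bits. The two directions give exactly the same value for this pair.

D_KL(P||Q) = Σ P(x) log₂(P(x)/Q(x))

Computing term by term:
  P(1)·log₂(P(1)/Q(1)) = 0.01·log₂(0.01/0.99) = -0.06629
  P(2)·log₂(P(2)/Q(2)) = 0.99·log₂(0.99/0.01) = 6.56306

D_KL(P||Q) = -0.06629 + 6.56306 = 6.49677 ≈ 6.4968 bits

D_KL(Q||P) = Σ Q(x) log₂(Q(x)/P(x))

Computing term by term:
  Q(1)·log₂(Q(1)/P(1)) = 0.99·log₂(0.99/0.01) = 6.56306
  Q(2)·log₂(Q(2)/P(2)) = 0.01·log₂(0.01/0.99) = -0.06629

D_KL(Q||P) = 6.56306 - 0.06629 = 6.49677 ≈ 6.4968 bits

These ARE equal here. Q is P with outcomes relabeled (Q(1) = P(2), Q(2) = P(1)) by a relabeling that is its own inverse, so the two sums contain exactly the same terms in a different order. This is a special case — KL divergence is not symmetric in general: D_KL(P||Q) ≠ D_KL(Q||P) for most P, Q.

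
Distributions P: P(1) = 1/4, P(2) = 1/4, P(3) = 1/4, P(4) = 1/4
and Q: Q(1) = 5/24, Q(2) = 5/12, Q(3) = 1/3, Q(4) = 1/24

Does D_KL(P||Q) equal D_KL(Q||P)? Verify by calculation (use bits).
D_KL(P||Q) = 0.4240 bits, D_KL(Q||P) = 0.2829 bits. No — D_KL(P||Q) ≠ D_KL(Q||P) for this pair.

D_KL(P||Q) = Σ P(x) log₂(P(x)/Q(x))

Computing term by term:
  P(1)·log₂(P(1)/Q(1)) = (1/4)·log₂((1/4)/(5/24)) = 0.06576
  P(2)·log₂(P(2)/Q(2)) = (1/4)·log₂((1/4)/(5/12)) = -0.18424
  P(3)·log₂(P(3)/Q(3)) = (1/4)·log₂((1/4)/(1/3)) = -0.10376
  P(4)·log₂(P(4)/Q(4)) = (1/4)·log₂((1/4)/(1/24)) = 0.64624

D_KL(P||Q) = 0.06576 - 0.18424 - 0.10376 + 0.64624 = 0.42400 ≈ 0.4240 bits

D_KL(Q||P) = Σ Q(x) log₂(Q(x)/P(x))

Computing term by term:
  Q(1)·log₂(Q(1)/P(1)) = (5/24)·log₂((5/24)/(1/4)) = -0.05480
  Q(2)·log₂(Q(2)/P(2)) = (5/12)·log₂((5/12)/(1/4)) = 0.30707
  Q(3)·log₂(Q(3)/P(3)) = (1/3)·log₂((1/3)/(1/4)) = 0.13835
  Q(4)·log₂(Q(4)/P(4)) = (1/24)·log₂((1/24)/(1/4)) = -0.10771

D_KL(Q||P) = -0.05480 + 0.30707 + 0.13835 - 0.10771 = 0.28291 ≈ 0.2829 bits

These are NOT equal (difference: 0.1411 bits). KL divergence is asymmetric: D_KL(P||Q) ≠ D_KL(Q||P) in general.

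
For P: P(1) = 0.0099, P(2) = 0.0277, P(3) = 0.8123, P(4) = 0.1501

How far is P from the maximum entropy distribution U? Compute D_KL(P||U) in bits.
1.1365 bits

U(i) = 1/4 for all i

D_KL(P||U) = Σ P(x) log₂(P(x) / (1/4))
           = Σ P(x) log₂(P(x)) + log₂(4)
           = log₂(4) - H(P)

H(P) = -Σ P(x) log₂(P(x)):
  -P(1)·log₂(P(1)) = -(0.0099)·log₂(0.0099) = 0.06592
  -P(2)·log₂(P(2)) = -(0.0277)·log₂(0.0277) = 0.14332
  -P(3)·log₂(P(3)) = -(0.8123)·log₂(0.8123) = 0.24362
  -P(4)·log₂(P(4)) = -(0.1501)·log₂(0.1501) = 0.41067
H(P) = 0.06592 + 0.14332 + 0.24362 + 0.41067 = 0.86353 bits

log₂(4) = 2.00000 bits

D_KL(P||U) = 2.00000 - 0.86353 = 1.13647 ≈ 1.1365 bits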